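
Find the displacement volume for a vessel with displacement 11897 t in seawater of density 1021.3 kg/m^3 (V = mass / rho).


Formula: V = mass / rho
Step 1 — convert tonnes to kg: 11897 t * 1000 = 11897000 kg
Step 2 — V = 11897000 / 1021.3 ≈ 11649 m^3 (5 s.f.)

11649 m^3


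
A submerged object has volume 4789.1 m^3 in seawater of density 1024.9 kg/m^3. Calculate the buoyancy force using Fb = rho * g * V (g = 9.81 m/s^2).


Formula: Fb = rho * g * V
Substituting: Fb = 1024.9 * 9.81 * 4789.1
Intermediate: 1024.9 * 9.81 = 10054.269
Result: Fb = 10054.269 * 4789.1 ≈ 48151000 N (5 s.f.)

48151000 N


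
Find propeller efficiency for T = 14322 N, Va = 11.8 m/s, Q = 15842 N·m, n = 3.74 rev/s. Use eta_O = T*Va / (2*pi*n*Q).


Formula: eta = T * Va / (2 * pi * n * Q)
Step 1 — numerator = T * Va = 14322 * 11.8 = 168999.6
Step 2 — 2 * pi * n = 2 * pi * 3.74 = 23.499113
Step 3 — denominator = 23.499113 * 15842 = 372272.95
Step 4 — eta = 168999.6 / 372272.95 ≈ 0.45397 (5 s.f.)

0.45397


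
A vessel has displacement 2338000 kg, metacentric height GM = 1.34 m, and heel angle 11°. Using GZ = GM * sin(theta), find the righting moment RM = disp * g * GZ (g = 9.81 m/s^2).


Formula: GZ = GM * sin(theta); RM = disp * g * GZ
Step 1 — GZ = 1.34 * sin(11°) = 1.34 * 0.190809 = 0.255684 m
Step 2 — RM = 2338000 * 9.81 * 0.255684 ≈ 5864300 N·m (5 s.f.)

5864300 N·m


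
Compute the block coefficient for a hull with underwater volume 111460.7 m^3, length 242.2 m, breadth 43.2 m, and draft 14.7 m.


Formula: Cb = V / (L * B * T)
Step 1 — L * B * T = 242.2 * 43.2 * 14.7 = 153806.688 m^3
Step 2 — Cb = 111460.7 / 153806.688 ≈ 0.72468 (5 s.f.)

0.72468


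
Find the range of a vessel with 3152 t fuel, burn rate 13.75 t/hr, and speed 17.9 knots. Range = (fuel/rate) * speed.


Formula: endurance = fuel / rate; range = endurance * speed
Step 1 — endurance = 3152 / 13.75 = 229.2364 hours
Step 2 — range = 229.2364 * 17.9 ≈ 4103.3 nautical miles (5 s.f.)

4103.3 NM


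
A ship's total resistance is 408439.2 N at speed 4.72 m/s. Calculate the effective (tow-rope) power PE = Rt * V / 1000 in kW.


Formula: PE = Rt * V / 1000 (kW)
Step 1 — PE (W) = 408439.2 * 4.72 = 1927833.024 W
Step 2 — PE (kW) = 1927833.024 / 1000 ≈ 1927.8 kW (5 s.f.)

1927.8 kW


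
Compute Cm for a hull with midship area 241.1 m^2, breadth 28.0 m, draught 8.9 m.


Formula: Cm = Am / (B * T)
Step 1 — B * T = 28.0 * 8.9 = 249.2 m^2
Step 2 — Cm = 241.1 / 249.2 ≈ 0.96750 (5 s.f.)

0.96750


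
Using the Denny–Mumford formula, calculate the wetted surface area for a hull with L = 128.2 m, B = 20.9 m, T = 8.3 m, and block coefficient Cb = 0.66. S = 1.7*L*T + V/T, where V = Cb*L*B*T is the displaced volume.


Formula: S = 1.7*L*T + V/T with V = Cb*L*B*T, i.e. S = L * (1.7*T + Cb*B)
Step 1 — 1.7*T = 1.7 * 8.3 = 14.11 m
Step 2 — Cb*B = 0.66 * 20.9 = 13.794 m
Step 3 — 1.7*T + Cb*B = 14.11 + 13.794 = 27.904 m
Step 4 — S = 128.2 * 27.904 ≈ 3577.3 m^2 (5 s.f.)

3577.3 m^2


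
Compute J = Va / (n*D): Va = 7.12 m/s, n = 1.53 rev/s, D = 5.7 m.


Formula: J = Va / (n * D)
Step 1 — n * D = 1.53 * 5.7 = 8.721
Step 2 — J = 7.12 / 8.721 ≈ 0.81642 (5 s.f.)

0.81642


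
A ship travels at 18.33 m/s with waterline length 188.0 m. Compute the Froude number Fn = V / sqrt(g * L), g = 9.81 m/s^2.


Formula: Fn = V / sqrt(g * L)
Step 1 — g * L = 9.81 * 188.0 = 1844.28
Step 2 — sqrt(g * L) = sqrt(1844.28) = 42.945081
Step 3 — Fn = 18.33 / 42.945081 ≈ 0.42682 (5 s.f.)

0.42682


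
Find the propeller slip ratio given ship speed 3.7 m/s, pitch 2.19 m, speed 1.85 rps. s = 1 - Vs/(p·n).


Formula: s = 1 - Vs / (p * n)
Step 1 — p * n = 2.19 * 1.85 = 4.0515
Step 2 — Vs / (p*n) = 3.7 / 4.0515 = 0.913242 (6 d.p.)
Step 3 — s = 1 - 0.913242 = 0.086758

0.086758


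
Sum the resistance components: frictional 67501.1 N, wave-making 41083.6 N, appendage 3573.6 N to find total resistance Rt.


Formula: Rt = Rf + Rw + Ra
Substituting: Rt = 67501.1 + 41083.6 + 3573.6
Result: Rt = 112158.3 N

112158.3 N


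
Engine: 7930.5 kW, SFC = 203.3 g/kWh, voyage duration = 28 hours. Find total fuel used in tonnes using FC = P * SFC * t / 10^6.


Formula: FC (tonnes) = P * SFC * t / 1,000,000
Step 1 — P * SFC * t = 7930.5 * 203.3 * 28 = 45143578.2 g
Step 2 — FC (tonnes) = 45143578.2 / 1,000,000 ≈ 45.144 tonnes (5 s.f.)

45.144 tonnes


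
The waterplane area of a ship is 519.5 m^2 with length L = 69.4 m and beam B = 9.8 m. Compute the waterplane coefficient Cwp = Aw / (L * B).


Formula: Cwp = Aw / (L * B)
Step 1 — L * B = 69.4 * 9.8 = 680.12 m^2
Step 2 — Cwp = 519.5 / 680.12 ≈ 0.76384 (5 s.f.)

0.76384


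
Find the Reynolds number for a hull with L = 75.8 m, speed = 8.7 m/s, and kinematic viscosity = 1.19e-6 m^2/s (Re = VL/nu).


Formula: Re = V * L / nu
Step 1 — V * L = 8.7 * 75.8 = 659.46 m^2/s
Step 2 — Re = 659.46 / 1.19e-6 = 5.54e+08

5.54e+08


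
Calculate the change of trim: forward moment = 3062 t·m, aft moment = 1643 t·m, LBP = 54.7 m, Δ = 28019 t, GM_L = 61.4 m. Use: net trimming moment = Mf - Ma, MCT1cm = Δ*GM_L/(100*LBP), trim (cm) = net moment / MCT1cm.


Formula: net trimming moment = Mf - Ma; MCT1cm = Δ*GM_L/(100*LBP); trim = net moment / MCT1cm
Step 1 — net trimming moment = 3062 - 1643 = 1419 t·m
Step 2 — MCT1cm = 28019 * 61.4 / (100 * 54.7) = 314.5094 t·m/cm
Step 3 — trim = 1419 / 314.5094 ≈ 4.5118 cm (5 s.f.)

4.5118 cm


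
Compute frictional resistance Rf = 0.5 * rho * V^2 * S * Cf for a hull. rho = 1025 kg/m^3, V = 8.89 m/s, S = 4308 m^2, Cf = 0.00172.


Formula: Rf = 0.5 * rho * V^2 * S * Cf
Step 1 — V^2 = 8.89^2 = 79.0321
Step 2 — 0.5 * rho * V^2 = 0.5 * 1025 * 79.0321 = 40503.95125
Step 3 — Rf = 40503.95125 * 4308 * 0.00172 ≈ 300120 N (5 s.f.)

300120 N


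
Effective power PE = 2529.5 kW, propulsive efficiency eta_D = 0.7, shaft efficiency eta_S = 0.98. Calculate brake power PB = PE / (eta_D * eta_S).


Formula: PB = PE / (eta_D * eta_S)
Step 1 — combined efficiency = eta_D * eta_S = 0.7 * 0.98 = 0.686
Step 2 — PB = 2529.5 / 0.686 ≈ 3687.3 kW (5 s.f.)

3687.3 kW


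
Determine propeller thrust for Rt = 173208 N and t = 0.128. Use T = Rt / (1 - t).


Formula: T = Rt / (1 - t)
Step 1 — (1 - t) = 1 - 0.128 = 0.872
Step 2 — T = 173208 / 0.872 ≈ 198630 N (5 s.f.)

198630 N


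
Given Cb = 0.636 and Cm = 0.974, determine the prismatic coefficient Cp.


Formula: Cp = Cb / Cm
Substituting: Cp = 0.636 / 0.974
Result: Cp ≈ 0.65298 (5 s.f.)

0.65298


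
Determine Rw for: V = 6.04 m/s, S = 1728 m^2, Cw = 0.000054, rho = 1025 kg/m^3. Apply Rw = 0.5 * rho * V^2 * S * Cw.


Formula: Rw = 0.5 * rho * V^2 * S * Cw
Step 1 — V^2 = 6.04^2 = 36.4816
Step 2 — 0.5 * rho * V^2 = 0.5 * 1025 * 36.4816 = 18696.82
Step 3 — Rw = 18696.82 * 1728 * 0.000054 ≈ 1744.6 N (5 s.f.)

1744.6 N


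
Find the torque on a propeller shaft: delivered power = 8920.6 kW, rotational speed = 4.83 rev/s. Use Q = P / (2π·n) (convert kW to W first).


Formula: Q = P_W / (2 * pi * n)
Step 1 — P_W = 8920.6 kW * 1000 = 8920600.0 W
Step 2 — 2 * pi * n = 2 * pi * 4.83 = 30.347785
Step 3 — Q = 8920600.0 / 30.347785 ≈ 293950 N·m (5 s.f.)

293950 N·m


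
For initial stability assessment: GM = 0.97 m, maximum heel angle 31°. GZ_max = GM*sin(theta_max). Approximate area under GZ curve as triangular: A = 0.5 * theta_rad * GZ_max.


Formula: GZ_max = GM * sin(theta); Area = 0.5 * theta_rad * GZ_max
Step 1 — GZ_max = 0.97 * sin(31°) = 0.97 * 0.515038 = 0.499587 m
Step 2 — theta_rad = 31 * pi/180 = 0.541052 rad
Step 3 — Area = 0.5 * 0.541052 * 0.499587 ≈ 0.13515 m·rad (5 s.f.)

0.13515 m·rad


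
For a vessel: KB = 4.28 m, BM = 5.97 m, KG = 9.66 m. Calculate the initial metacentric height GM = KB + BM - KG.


Formula: GM = KB + BM - KG
Step 1 — KM = KB + BM = 4.28 + 5.97 = 10.25 m
Step 2 — GM = KM - KG = 10.25 - 9.66 = 0.59 m

0.59 m


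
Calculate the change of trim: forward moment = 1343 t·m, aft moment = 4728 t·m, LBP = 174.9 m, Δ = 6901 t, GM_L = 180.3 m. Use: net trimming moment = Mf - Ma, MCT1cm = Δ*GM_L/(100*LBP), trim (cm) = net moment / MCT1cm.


Formula: net trimming moment = Mf - Ma; MCT1cm = Δ*GM_L/(100*LBP); trim = net moment / MCT1cm
Step 1 — net trimming moment = 1343 - 4728 = -3385 t·m
Step 2 — MCT1cm = 6901 * 180.3 / (100 * 174.9) = 71.1407 t·m/cm
Step 3 — trim = -3385 / 71.1407 ≈ -47.582 cm (5 s.f.)

-47.582 cm


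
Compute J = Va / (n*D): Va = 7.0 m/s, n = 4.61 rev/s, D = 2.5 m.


Formula: J = Va / (n * D)
Step 1 — n * D = 4.61 * 2.5 = 11.525
Step 2 — J = 7.0 / 11.525 ≈ 0.60738 (5 s.f.)

0.60738


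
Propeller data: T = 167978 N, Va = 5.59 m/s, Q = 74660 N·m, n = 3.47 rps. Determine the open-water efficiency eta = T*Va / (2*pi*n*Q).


Formula: eta = T * Va / (2 * pi * n * Q)
Step 1 — numerator = T * Va = 167978 * 5.59 = 938997.02
Step 2 — 2 * pi * n = 2 * pi * 3.47 = 21.802653
Step 3 — denominator = 21.802653 * 74660 = 1627786.07
Step 4 — eta = 938997.02 / 1627786.07 ≈ 0.57686 (5 s.f.)

0.57686


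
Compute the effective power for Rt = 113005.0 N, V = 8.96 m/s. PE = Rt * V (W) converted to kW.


Formula: PE = Rt * V / 1000 (kW)
Step 1 — PE (W) = 113005.0 * 8.96 = 1012524.8 W
Step 2 — PE (kW) = 1012524.8 / 1000 ≈ 1012.5 kW (5 s.f.)

1012.5 kW


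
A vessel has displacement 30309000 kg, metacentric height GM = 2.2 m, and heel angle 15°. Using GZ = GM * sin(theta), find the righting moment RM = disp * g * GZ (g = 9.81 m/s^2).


Formula: GZ = GM * sin(theta); RM = disp * g * GZ
Step 1 — GZ = 2.2 * sin(15°) = 2.2 * 0.258819 = 0.569402 m
Step 2 — RM = 30309000 * 9.81 * 0.569402 ≈ 169300000 N·m (5 s.f.)

169300000 N·m


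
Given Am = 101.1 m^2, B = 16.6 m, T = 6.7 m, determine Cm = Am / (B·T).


Formula: Cm = Am / (B * T)
Step 1 — B * T = 16.6 * 6.7 = 111.22 m^2
Step 2 — Cm = 101.1 / 111.22 ≈ 0.90901 (5 s.f.)

0.90901


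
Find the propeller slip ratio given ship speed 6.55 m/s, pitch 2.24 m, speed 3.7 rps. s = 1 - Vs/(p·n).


Formula: s = 1 - Vs / (p * n)
Step 1 — p * n = 2.24 * 3.7 = 8.288
Step 2 — Vs / (p*n) = 6.55 / 8.288 = 0.790299 (6 d.p.)
Step 3 — s = 1 - 0.790299 = 0.209701

0.209701


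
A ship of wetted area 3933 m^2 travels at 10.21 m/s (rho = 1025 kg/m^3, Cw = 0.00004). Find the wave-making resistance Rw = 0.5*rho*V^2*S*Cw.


Formula: Rw = 0.5 * rho * V^2 * S * Cw
Step 1 — V^2 = 10.21^2 = 104.2441
Step 2 — 0.5 * rho * V^2 = 0.5 * 1025 * 104.2441 = 53425.10125
Step 3 — Rw = 53425.10125 * 3933 * 0.00004 ≈ 8404.8 N (5 s.f.)

8404.8 N


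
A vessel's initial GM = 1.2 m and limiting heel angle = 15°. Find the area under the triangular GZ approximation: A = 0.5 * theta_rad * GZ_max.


Formula: GZ_max = GM * sin(theta); Area = 0.5 * theta_rad * GZ_max
Step 1 — GZ_max = 1.2 * sin(15°) = 1.2 * 0.258819 = 0.310583 m
Step 2 — theta_rad = 15 * pi/180 = 0.261799 rad
Step 3 — Area = 0.5 * 0.261799 * 0.310583 ≈ 0.040655 m·rad (5 s.f.)

0.040655 m·rad


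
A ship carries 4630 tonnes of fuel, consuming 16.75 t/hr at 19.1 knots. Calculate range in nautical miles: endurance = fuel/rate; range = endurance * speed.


Formula: endurance = fuel / rate; range = endurance * speed
Step 1 — endurance = 4630 / 16.75 = 276.4179 hours
Step 2 — range = 276.4179 * 19.1 ≈ 5279.6 nautical miles (5 s.f.)

5279.6 NM


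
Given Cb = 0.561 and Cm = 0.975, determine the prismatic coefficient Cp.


Formula: Cp = Cb / Cm
Substituting: Cp = 0.561 / 0.975
Result: Cp ≈ 0.57538 (5 s.f.)

0.57538


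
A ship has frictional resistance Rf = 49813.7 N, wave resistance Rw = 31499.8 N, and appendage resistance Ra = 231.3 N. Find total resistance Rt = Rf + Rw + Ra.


Formula: Rt = Rf + Rw + Ra
Substituting: Rt = 49813.7 + 31499.8 + 231.3
Result: Rt = 81544.8 N

81544.8 N


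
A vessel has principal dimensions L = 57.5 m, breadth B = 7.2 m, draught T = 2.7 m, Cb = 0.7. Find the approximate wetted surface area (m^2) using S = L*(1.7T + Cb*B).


Formula: S = 1.7*L*T + V/T with V = Cb*L*B*T, i.e. S = L * (1.7*T + Cb*B)
Step 1 — 1.7*T = 1.7 * 2.7 = 4.59 m
Step 2 — Cb*B = 0.7 * 7.2 = 5.04 m
Step 3 — 1.7*T + Cb*B = 4.59 + 5.04 = 9.63 m
Step 4 — S = 57.5 * 9.63 ≈ 553.73 m^2 (5 s.f.)

553.73 m^2


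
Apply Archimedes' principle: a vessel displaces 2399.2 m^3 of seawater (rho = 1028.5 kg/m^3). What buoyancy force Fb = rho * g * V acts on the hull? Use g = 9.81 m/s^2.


Formula: Fb = rho * g * V
Substituting: Fb = 1028.5 * 9.81 * 2399.2
Intermediate: 1028.5 * 9.81 = 10089.585
Result: Fb = 10089.585 * 2399.2 ≈ 24207000 N (5 s.f.)

24207000 N


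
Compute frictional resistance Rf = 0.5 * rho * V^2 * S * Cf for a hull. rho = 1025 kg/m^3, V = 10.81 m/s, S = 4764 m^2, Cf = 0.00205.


Formula: Rf = 0.5 * rho * V^2 * S * Cf
Step 1 — V^2 = 10.81^2 = 116.8561
Step 2 — 0.5 * rho * V^2 = 0.5 * 1025 * 116.8561 = 59888.75125
Step 3 — Rf = 59888.75125 * 4764 * 0.00205 ≈ 584890 N (5 s.f.)

584890 N


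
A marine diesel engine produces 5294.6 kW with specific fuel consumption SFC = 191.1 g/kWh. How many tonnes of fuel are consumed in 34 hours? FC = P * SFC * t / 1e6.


Formula: FC (tonnes) = P * SFC * t / 1,000,000
Step 1 — P * SFC * t = 5294.6 * 191.1 * 34 = 34401134.04 g
Step 2 — FC (tonnes) = 34401134.04 / 1,000,000 ≈ 34.401 tonnes (5 s.f.)

34.401 tonnes


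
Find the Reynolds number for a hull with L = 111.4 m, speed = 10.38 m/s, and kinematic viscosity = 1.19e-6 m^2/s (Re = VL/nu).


Formula: Re = V * L / nu
Step 1 — V * L = 10.38 * 111.4 = 1156.332 m^2/s
Step 2 — Re = 1156.332 / 1.19e-6 = 9.72e+08

9.72e+08


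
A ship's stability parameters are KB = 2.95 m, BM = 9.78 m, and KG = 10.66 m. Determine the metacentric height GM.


Formula: GM = KB + BM - KG
Step 1 — KM = KB + BM = 2.95 + 9.78 = 12.73 m
Step 2 — GM = KM - KG = 12.73 - 10.66 = 2.07 m

2.07 m


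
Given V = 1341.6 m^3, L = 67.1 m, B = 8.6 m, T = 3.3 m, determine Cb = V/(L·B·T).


Formula: Cb = V / (L * B * T)
Step 1 — L * B * T = 67.1 * 8.6 * 3.3 = 1904.298 m^3
Step 2 — Cb = 1341.6 / 1904.298 ≈ 0.70451 (5 s.f.)

0.70451


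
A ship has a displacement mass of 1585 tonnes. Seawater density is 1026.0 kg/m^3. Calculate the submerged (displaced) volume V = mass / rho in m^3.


Formula: V = mass / rho
Step 1 — convert tonnes to kg: 1585 t * 1000 = 1585000 kg
Step 2 — V = 1585000 / 1026.0 ≈ 1544.8 m^3 (5 s.f.)

1544.8 m^3


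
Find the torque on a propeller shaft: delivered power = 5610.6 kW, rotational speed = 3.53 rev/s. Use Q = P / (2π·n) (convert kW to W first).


Formula: Q = P_W / (2 * pi * n)
Step 1 — P_W = 5610.6 kW * 1000 = 5610600.0 W
Step 2 — 2 * pi * n = 2 * pi * 3.53 = 22.179644
Step 3 — Q = 5610600.0 / 22.179644 ≈ 252960 N·m (5 s.f.)

252960 N·m


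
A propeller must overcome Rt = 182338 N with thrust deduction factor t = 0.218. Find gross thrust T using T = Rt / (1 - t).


Formula: T = Rt / (1 - t)
Step 1 — (1 - t) = 1 - 0.218 = 0.782
Step 2 — T = 182338 / 0.782 ≈ 233170 N (5 s.f.)

233170 N


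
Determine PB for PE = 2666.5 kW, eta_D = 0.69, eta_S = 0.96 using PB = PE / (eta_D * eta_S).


Formula: PB = PE / (eta_D * eta_S)
Step 1 — combined efficiency = eta_D * eta_S = 0.69 * 0.96 = 0.6624
Step 2 — PB = 2666.5 / 0.6624 ≈ 4025.5 kW (5 s.f.)

4025.5 kW


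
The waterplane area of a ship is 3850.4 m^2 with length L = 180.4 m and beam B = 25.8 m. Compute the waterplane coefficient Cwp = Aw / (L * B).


Formula: Cwp = Aw / (L * B)
Step 1 — L * B = 180.4 * 25.8 = 4654.32 m^2
Step 2 — Cwp = 3850.4 / 4654.32 ≈ 0.82727 (5 s.f.)

0.82727


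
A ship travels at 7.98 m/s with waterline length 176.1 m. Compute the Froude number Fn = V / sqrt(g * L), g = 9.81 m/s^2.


Formula: Fn = V / sqrt(g * L)
Step 1 — g * L = 9.81 * 176.1 = 1727.541
Step 2 — sqrt(g * L) = sqrt(1727.541) = 41.563698
Step 3 — Fn = 7.98 / 41.563698 ≈ 0.19199 (5 s.f.)

0.19199


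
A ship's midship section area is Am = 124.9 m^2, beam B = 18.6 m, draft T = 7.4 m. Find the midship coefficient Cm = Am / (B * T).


Formula: Cm = Am / (B * T)
Step 1 — B * T = 18.6 * 7.4 = 137.64 m^2
Step 2 — Cm = 124.9 / 137.64 ≈ 0.90744 (5 s.f.)

0.90744


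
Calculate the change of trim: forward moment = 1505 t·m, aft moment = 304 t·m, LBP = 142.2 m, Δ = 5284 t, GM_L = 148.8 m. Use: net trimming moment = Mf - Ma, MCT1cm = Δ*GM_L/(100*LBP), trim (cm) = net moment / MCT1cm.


Formula: net trimming moment = Mf - Ma; MCT1cm = Δ*GM_L/(100*LBP); trim = net moment / MCT1cm
Step 1 — net trimming moment = 1505 - 304 = 1201 t·m
Step 2 — MCT1cm = 5284 * 148.8 / (100 * 142.2) = 55.2925 t·m/cm
Step 3 — trim = 1201 / 55.2925 ≈ 21.721 cm (5 s.f.)

21.721 cm


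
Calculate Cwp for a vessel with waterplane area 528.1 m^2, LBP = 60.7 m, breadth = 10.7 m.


Formula: Cwp = Aw / (L * B)
Step 1 — L * B = 60.7 * 10.7 = 649.49 m^2
Step 2 — Cwp = 528.1 / 649.49 ≈ 0.81310 (5 s.f.)

0.81310


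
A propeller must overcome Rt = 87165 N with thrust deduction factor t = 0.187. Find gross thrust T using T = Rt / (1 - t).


Formula: T = Rt / (1 - t)
Step 1 — (1 - t) = 1 - 0.187 = 0.813
Step 2 — T = 87165 / 0.813 ≈ 107210 N (5 s.f.)

107210 N


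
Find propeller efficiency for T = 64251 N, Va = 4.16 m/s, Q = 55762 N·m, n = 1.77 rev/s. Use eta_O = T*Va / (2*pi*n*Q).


Formula: eta = T * Va / (2 * pi * n * Q)
Step 1 — numerator = T * Va = 64251 * 4.16 = 267284.16
Step 2 — 2 * pi * n = 2 * pi * 1.77 = 11.121238
Step 3 — denominator = 11.121238 * 55762 = 620142.47
Step 4 — eta = 267284.16 / 620142.47 ≈ 0.43100 (5 s.f.)

0.43100


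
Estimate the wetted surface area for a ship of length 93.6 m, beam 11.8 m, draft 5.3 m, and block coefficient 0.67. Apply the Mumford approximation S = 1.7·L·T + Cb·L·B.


Formula: S = 1.7*L*T + V/T with V = Cb*L*B*T, i.e. S = L * (1.7*T + Cb*B)
Step 1 — 1.7*T = 1.7 * 5.3 = 9.01 m
Step 2 — Cb*B = 0.67 * 11.8 = 7.906 m
Step 3 — 1.7*T + Cb*B = 9.01 + 7.906 = 16.916 m
Step 4 — S = 93.6 * 16.916 ≈ 1583.3 m^2 (5 s.f.)

1583.3 m^2


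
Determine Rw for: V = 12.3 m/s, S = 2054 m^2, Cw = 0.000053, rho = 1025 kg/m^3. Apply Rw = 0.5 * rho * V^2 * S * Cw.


Formula: Rw = 0.5 * rho * V^2 * S * Cw
Step 1 — V^2 = 12.3^2 = 151.29
Step 2 — 0.5 * rho * V^2 = 0.5 * 1025 * 151.29 = 77536.125
Step 3 — Rw = 77536.125 * 2054 * 0.000053 ≈ 8440.7 N (5 s.f.)

8440.7 N


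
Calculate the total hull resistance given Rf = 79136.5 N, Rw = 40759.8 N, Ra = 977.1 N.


Formula: Rt = Rf + Rw + Ra
Substituting: Rt = 79136.5 + 40759.8 + 977.1
Result: Rt = 120873.4 N

120873.4 N


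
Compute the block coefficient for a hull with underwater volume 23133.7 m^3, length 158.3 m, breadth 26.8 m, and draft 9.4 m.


Formula: Cb = V / (L * B * T)
Step 1 — L * B * T = 158.3 * 26.8 * 9.4 = 39878.936 m^3
Step 2 — Cb = 23133.7 / 39878.936 ≈ 0.58010 (5 s.f.)

0.58010


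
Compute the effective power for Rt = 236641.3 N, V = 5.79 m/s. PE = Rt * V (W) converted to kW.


Formula: PE = Rt * V / 1000 (kW)
Step 1 — PE (W) = 236641.3 * 5.79 = 1370153.127 W
Step 2 — PE (kW) = 1370153.127 / 1000 ≈ 1370.2 kW (5 s.f.)

1370.2 kW


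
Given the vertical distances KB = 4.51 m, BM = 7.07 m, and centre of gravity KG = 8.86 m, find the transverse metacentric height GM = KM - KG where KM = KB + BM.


Formula: GM = KB + BM - KG
Step 1 — KM = KB + BM = 4.51 + 7.07 = 11.58 m
Step 2 — GM = KM - KG = 11.58 - 8.86 = 2.72 m

2.72 m


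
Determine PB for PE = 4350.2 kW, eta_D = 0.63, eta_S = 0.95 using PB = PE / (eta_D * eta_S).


Formula: PB = PE / (eta_D * eta_S)
Step 1 — combined efficiency = eta_D * eta_S = 0.63 * 0.95 = 0.5985
Step 2 — PB = 4350.2 / 0.5985 ≈ 7268.5 kW (5 s.f.)

7268.5 kW


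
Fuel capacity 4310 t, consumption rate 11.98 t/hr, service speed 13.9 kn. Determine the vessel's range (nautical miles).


Formula: endurance = fuel / rate; range = endurance * speed
Step 1 — endurance = 4310 / 11.98 = 359.7663 hours
Step 2 — range = 359.7663 * 13.9 ≈ 5000.8 nautical miles (5 s.f.)

5000.8 NM


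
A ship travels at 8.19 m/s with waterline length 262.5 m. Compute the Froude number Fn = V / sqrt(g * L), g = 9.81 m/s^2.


Formula: Fn = V / sqrt(g * L)
Step 1 — g * L = 9.81 * 262.5 = 2575.125
Step 2 — sqrt(g * L) = sqrt(2575.125) = 50.745689
Step 3 — Fn = 8.19 / 50.745689 ≈ 0.16139 (5 s.f.)

0.16139


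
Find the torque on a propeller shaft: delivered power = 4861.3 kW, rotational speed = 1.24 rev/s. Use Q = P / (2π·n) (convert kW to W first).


Formula: Q = P_W / (2 * pi * n)
Step 1 — P_W = 4861.3 kW * 1000 = 4861300.0 W
Step 2 — 2 * pi * n = 2 * pi * 1.24 = 7.79115
Step 3 — Q = 4861300.0 / 7.79115 ≈ 623950 N·m (5 s.f.)

623950 N·m


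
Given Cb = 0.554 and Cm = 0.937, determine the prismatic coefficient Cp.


Formula: Cp = Cb / Cm
Substituting: Cp = 0.554 / 0.937
Result: Cp ≈ 0.59125 (5 s.f.)

0.59125


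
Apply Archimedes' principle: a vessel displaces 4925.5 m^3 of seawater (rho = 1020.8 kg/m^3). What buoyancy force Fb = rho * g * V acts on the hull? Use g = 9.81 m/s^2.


Formula: Fb = rho * g * V
Substituting: Fb = 1020.8 * 9.81 * 4925.5
Intermediate: 1020.8 * 9.81 = 10014.048
Result: Fb = 10014.048 * 4925.5 ≈ 49324000 N (5 s.f.)

49324000 N


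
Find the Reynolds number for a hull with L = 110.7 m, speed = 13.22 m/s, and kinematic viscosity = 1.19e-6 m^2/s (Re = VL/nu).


Formula: Re = V * L / nu
Step 1 — V * L = 13.22 * 110.7 = 1463.454 m^2/s
Step 2 — Re = 1463.454 / 1.19e-6 = 1.23e+09

1.23e+09


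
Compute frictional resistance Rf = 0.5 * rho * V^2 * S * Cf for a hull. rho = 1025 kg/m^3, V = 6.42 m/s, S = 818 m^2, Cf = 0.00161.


Formula: Rf = 0.5 * rho * V^2 * S * Cf
Step 1 — V^2 = 6.42^2 = 41.2164
Step 2 — 0.5 * rho * V^2 = 0.5 * 1025 * 41.2164 = 21123.405
Step 3 — Rf = 21123.405 * 818 * 0.00161 ≈ 27819 N (5 s.f.)

27819 N


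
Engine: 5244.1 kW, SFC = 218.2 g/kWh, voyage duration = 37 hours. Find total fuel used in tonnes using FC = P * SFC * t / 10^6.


Formula: FC (tonnes) = P * SFC * t / 1,000,000
Step 1 — P * SFC * t = 5244.1 * 218.2 * 37 = 42337716.94 g
Step 2 — FC (tonnes) = 42337716.94 / 1,000,000 ≈ 42.338 tonnes (5 s.f.)

42.338 tonnes


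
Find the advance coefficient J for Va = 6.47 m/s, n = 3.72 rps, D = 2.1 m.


Formula: J = Va / (n * D)
Step 1 — n * D = 3.72 * 2.1 = 7.812
Step 2 — J = 6.47 / 7.812 ≈ 0.82821 (5 s.f.)

0.82821


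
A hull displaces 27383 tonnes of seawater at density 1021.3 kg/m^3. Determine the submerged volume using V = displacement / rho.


Formula: V = mass / rho
Step 1 — convert tonnes to kg: 27383 t * 1000 = 27383000 kg
Step 2 — V = 27383000 / 1021.3 ≈ 26812 m^3 (5 s.f.)

26812 m^3


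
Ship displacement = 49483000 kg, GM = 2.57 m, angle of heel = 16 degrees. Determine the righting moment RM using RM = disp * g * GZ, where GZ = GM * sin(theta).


Formula: GZ = GM * sin(theta); RM = disp * g * GZ
Step 1 — GZ = 2.57 * sin(16°) = 2.57 * 0.275637 = 0.708387 m
Step 2 — RM = 49483000 * 9.81 * 0.708387 ≈ 343870000 N·m (5 s.f.)

343870000 N·m


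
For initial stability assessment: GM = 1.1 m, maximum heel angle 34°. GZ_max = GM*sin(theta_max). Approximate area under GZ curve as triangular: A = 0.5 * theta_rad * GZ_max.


Formula: GZ_max = GM * sin(theta); Area = 0.5 * theta_rad * GZ_max
Step 1 — GZ_max = 1.1 * sin(34°) = 1.1 * 0.559193 = 0.615112 m
Step 2 — theta_rad = 34 * pi/180 = 0.593412 rad
Step 3 — Area = 0.5 * 0.593412 * 0.615112 ≈ 0.18251 m·rad (5 s.f.)

0.18251 m·rad


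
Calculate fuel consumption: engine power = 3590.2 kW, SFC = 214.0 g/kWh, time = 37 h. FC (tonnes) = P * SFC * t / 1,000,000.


Formula: FC (tonnes) = P * SFC * t / 1,000,000
Step 1 — P * SFC * t = 3590.2 * 214.0 * 37 = 28427203.6 g
Step 2 — FC (tonnes) = 28427203.6 / 1,000,000 ≈ 28.427 tonnes (5 s.f.)

28.427 tonnes


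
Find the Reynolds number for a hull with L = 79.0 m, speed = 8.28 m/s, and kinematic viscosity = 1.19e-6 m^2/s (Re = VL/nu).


Formula: Re = V * L / nu
Step 1 — V * L = 8.28 * 79.0 = 654.12 m^2/s
Step 2 — Re = 654.12 / 1.19e-6 = 5.50e+08

5.50e+08


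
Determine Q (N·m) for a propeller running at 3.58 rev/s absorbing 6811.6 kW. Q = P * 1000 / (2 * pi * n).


Formula: Q = P_W / (2 * pi * n)
Step 1 — P_W = 6811.6 kW * 1000 = 6811600.0 W
Step 2 — 2 * pi * n = 2 * pi * 3.58 = 22.493803
Step 3 — Q = 6811600.0 / 22.493803 ≈ 302820 N·m (5 s.f.)

302820 N·m


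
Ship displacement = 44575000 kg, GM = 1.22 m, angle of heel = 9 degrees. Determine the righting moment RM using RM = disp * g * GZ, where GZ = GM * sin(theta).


Formula: GZ = GM * sin(theta); RM = disp * g * GZ
Step 1 — GZ = 1.22 * sin(9°) = 1.22 * 0.156434 = 0.190849 m
Step 2 — RM = 44575000 * 9.81 * 0.190849 ≈ 83455000 N·m (5 s.f.)

83455000 N·m


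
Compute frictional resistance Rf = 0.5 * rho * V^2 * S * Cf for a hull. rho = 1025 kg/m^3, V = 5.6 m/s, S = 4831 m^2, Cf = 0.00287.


Formula: Rf = 0.5 * rho * V^2 * S * Cf
Step 1 — V^2 = 5.6^2 = 31.36
Step 2 — 0.5 * rho * V^2 = 0.5 * 1025 * 31.36 = 16072.0
Step 3 — Rf = 16072.0 * 4831 * 0.00287 ≈ 222840 N (5 s.f.)

222840 N


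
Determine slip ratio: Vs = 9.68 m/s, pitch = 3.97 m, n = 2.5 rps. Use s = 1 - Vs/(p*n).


Formula: s = 1 - Vs / (p * n)
Step 1 — p * n = 3.97 * 2.5 = 9.925
Step 2 — Vs / (p*n) = 9.68 / 9.925 = 0.975315 (6 d.p.)
Step 3 — s = 1 - 0.975315 = 0.024685

0.024685


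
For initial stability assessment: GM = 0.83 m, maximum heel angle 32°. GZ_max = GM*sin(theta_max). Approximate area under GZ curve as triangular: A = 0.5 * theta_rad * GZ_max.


Formula: GZ_max = GM * sin(theta); Area = 0.5 * theta_rad * GZ_max
Step 1 — GZ_max = 0.83 * sin(32°) = 0.83 * 0.529919 = 0.439833 m
Step 2 — theta_rad = 32 * pi/180 = 0.558505 rad
Step 3 — Area = 0.5 * 0.558505 * 0.439833 ≈ 0.12282 m·rad (5 s.f.)

0.12282 m·rad


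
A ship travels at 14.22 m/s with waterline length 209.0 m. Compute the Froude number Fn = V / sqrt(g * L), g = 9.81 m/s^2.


Formula: Fn = V / sqrt(g * L)
Step 1 — g * L = 9.81 * 209.0 = 2050.29
Step 2 — sqrt(g * L) = sqrt(2050.29) = 45.280128
Step 3 — Fn = 14.22 / 45.280128 ≈ 0.31405 (5 s.f.)

0.31405


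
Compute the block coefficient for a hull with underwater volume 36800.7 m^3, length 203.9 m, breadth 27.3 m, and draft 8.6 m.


Formula: Cb = V / (L * B * T)
Step 1 — L * B * T = 203.9 * 27.3 * 8.6 = 47871.642 m^3
Step 2 — Cb = 36800.7 / 47871.642 ≈ 0.76874 (5 s.f.)

0.76874


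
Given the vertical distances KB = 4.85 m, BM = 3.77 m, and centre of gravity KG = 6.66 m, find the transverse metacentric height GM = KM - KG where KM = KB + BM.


Formula: GM = KB + BM - KG
Step 1 — KM = KB + BM = 4.85 + 3.77 = 8.62 m
Step 2 — GM = KM - KG = 8.62 - 6.66 = 1.96 m

1.96 m


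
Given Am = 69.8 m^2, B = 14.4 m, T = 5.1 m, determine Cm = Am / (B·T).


Formula: Cm = Am / (B * T)
Step 1 — B * T = 14.4 * 5.1 = 73.44 m^2
Step 2 — Cm = 69.8 / 73.44 ≈ 0.95044 (5 s.f.)

0.95044


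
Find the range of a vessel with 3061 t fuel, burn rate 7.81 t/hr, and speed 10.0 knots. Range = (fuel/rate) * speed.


Formula: endurance = fuel / rate; range = endurance * speed
Step 1 — endurance = 3061 / 7.81 = 391.9334 hours
Step 2 — range = 391.9334 * 10.0 ≈ 3919.3 nautical miles (5 s.f.)

3919.3 NM


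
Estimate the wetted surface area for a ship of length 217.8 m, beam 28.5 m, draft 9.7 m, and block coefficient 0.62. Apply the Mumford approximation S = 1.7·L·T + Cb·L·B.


Formula: S = 1.7*L*T + V/T with V = Cb*L*B*T, i.e. S = L * (1.7*T + Cb*B)
Step 1 — 1.7*T = 1.7 * 9.7 = 16.49 m
Step 2 — Cb*B = 0.62 * 28.5 = 17.67 m
Step 3 — 1.7*T + Cb*B = 16.49 + 17.67 = 34.16 m
Step 4 — S = 217.8 * 34.16 ≈ 7440.0 m^2 (5 s.f.)

7440.0 m^2


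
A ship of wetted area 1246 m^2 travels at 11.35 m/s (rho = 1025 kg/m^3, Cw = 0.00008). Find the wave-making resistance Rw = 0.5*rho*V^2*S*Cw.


Formula: Rw = 0.5 * rho * V^2 * S * Cw
Step 1 — V^2 = 11.35^2 = 128.8225
Step 2 — 0.5 * rho * V^2 = 0.5 * 1025 * 128.8225 = 66021.53125
Step 3 — Rw = 66021.53125 * 1246 * 0.00008 ≈ 6581.0 N (5 s.f.)

6581.0 N


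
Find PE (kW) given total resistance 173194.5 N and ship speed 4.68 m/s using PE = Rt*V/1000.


Formula: PE = Rt * V / 1000 (kW)
Step 1 — PE (W) = 173194.5 * 4.68 = 810550.26 W
Step 2 — PE (kW) = 810550.26 / 1000 ≈ 810.55 kW (5 s.f.)

810.55 kW


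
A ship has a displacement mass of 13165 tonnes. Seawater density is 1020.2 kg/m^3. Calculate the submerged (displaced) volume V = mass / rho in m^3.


Formula: V = mass / rho
Step 1 — convert tonnes to kg: 13165 t * 1000 = 13165000 kg
Step 2 — V = 13165000 / 1020.2 ≈ 12904 m^3 (5 s.f.)

12904 m^3


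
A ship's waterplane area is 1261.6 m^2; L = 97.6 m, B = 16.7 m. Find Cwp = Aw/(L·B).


Formula: Cwp = Aw / (L * B)
Step 1 — L * B = 97.6 * 16.7 = 1629.92 m^2
Step 2 — Cwp = 1261.6 / 1629.92 ≈ 0.77403 (5 s.f.)

0.77403


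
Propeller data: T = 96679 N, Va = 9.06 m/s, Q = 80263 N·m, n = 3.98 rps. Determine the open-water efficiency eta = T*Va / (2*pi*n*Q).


Formula: eta = T * Va / (2 * pi * n * Q)
Step 1 — numerator = T * Va = 96679 * 9.06 = 875911.74
Step 2 — 2 * pi * n = 2 * pi * 3.98 = 25.007078
Step 3 — denominator = 25.007078 * 80263 = 2007143.1
Step 4 — eta = 875911.74 / 2007143.1 ≈ 0.43640 (5 s.f.)

0.43640


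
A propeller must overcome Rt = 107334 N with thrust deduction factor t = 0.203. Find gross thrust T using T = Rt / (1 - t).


Formula: T = Rt / (1 - t)
Step 1 — (1 - t) = 1 - 0.203 = 0.797
Step 2 — T = 107334 / 0.797 ≈ 134670 N (5 s.f.)

134670 N


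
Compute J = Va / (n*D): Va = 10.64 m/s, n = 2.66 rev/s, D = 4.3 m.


Formula: J = Va / (n * D)
Step 1 — n * D = 2.66 * 4.3 = 11.438
Step 2 — J = 10.64 / 11.438 ≈ 0.93023 (5 s.f.)

0.93023


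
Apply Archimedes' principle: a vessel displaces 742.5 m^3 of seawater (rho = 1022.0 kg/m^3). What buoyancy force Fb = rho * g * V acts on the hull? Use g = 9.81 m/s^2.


Formula: Fb = rho * g * V
Substituting: Fb = 1022.0 * 9.81 * 742.5
Intermediate: 1022.0 * 9.81 = 10025.82
Result: Fb = 10025.82 * 742.5 ≈ 7444200 N (5 s.f.)

7444200 N


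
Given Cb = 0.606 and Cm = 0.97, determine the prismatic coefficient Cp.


Formula: Cp = Cb / Cm
Substituting: Cp = 0.606 / 0.97
Result: Cp ≈ 0.62474 (5 s.f.)

0.62474


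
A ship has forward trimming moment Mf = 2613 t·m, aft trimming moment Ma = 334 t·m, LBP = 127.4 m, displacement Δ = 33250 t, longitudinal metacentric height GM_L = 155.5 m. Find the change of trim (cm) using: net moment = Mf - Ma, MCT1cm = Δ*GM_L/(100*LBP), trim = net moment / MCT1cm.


Formula: net trimming moment = Mf - Ma; MCT1cm = Δ*GM_L/(100*LBP); trim = net moment / MCT1cm
Step 1 — net trimming moment = 2613 - 334 = 2279 t·m
Step 2 — MCT1cm = 33250 * 155.5 / (100 * 127.4) = 405.8379 t·m/cm
Step 3 — trim = 2279 / 405.8379 ≈ 5.6155 cm (5 s.f.)

5.6155 cm


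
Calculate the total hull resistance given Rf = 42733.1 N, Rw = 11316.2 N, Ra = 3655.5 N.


Formula: Rt = Rf + Rw + Ra
Substituting: Rt = 42733.1 + 11316.2 + 3655.5
Result: Rt = 57704.8 N

57704.8 N


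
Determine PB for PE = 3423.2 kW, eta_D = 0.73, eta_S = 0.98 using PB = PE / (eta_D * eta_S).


Formula: PB = PE / (eta_D * eta_S)
Step 1 — combined efficiency = eta_D * eta_S = 0.73 * 0.98 = 0.7154
Step 2 — PB = 3423.2 / 0.7154 ≈ 4785.0 kW (5 s.f.)

4785.0 kW


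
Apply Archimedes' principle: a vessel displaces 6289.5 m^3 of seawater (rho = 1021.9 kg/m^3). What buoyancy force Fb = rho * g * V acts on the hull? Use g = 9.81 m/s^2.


Formula: Fb = rho * g * V
Substituting: Fb = 1021.9 * 9.81 * 6289.5
Intermediate: 1021.9 * 9.81 = 10024.839
Result: Fb = 10024.839 * 6289.5 ≈ 63051000 N (5 s.f.)

63051000 N


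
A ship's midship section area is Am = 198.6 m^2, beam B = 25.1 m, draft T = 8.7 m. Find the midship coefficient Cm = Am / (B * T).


Formula: Cm = Am / (B * T)
Step 1 — B * T = 25.1 * 8.7 = 218.37 m^2
Step 2 — Cm = 198.6 / 218.37 ≈ 0.90947 (5 s.f.)

0.90947


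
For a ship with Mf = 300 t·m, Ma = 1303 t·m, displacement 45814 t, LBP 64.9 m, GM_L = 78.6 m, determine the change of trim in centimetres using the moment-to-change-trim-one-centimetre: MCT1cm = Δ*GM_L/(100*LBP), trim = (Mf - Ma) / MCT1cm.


Formula: net trimming moment = Mf - Ma; MCT1cm = Δ*GM_L/(100*LBP); trim = net moment / MCT1cm
Step 1 — net trimming moment = 300 - 1303 = -1003 t·m
Step 2 — MCT1cm = 45814 * 78.6 / (100 * 64.9) = 554.8506 t·m/cm
Step 3 — trim = -1003 / 554.8506 ≈ -1.8077 cm (5 s.f.)

-1.8077 cm


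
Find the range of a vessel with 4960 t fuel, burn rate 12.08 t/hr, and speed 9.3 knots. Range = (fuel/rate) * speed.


Formula: endurance = fuel / rate; range = endurance * speed
Step 1 — endurance = 4960 / 12.08 = 410.596 hours
Step 2 — range = 410.596 * 9.3 ≈ 3818.5 nautical miles (5 s.f.)

3818.5 NM


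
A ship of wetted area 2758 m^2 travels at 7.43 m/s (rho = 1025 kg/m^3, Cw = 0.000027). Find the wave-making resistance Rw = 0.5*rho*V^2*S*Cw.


Formula: Rw = 0.5 * rho * V^2 * S * Cw
Step 1 — V^2 = 7.43^2 = 55.2049
Step 2 — 0.5 * rho * V^2 = 0.5 * 1025 * 55.2049 = 28292.51125
Step 3 — Rw = 28292.51125 * 2758 * 0.000027 ≈ 2106.8 N (5 s.f.)

2106.8 N


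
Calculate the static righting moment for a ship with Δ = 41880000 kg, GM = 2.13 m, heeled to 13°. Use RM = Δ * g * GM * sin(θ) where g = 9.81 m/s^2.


Formula: GZ = GM * sin(theta); RM = disp * g * GZ
Step 1 — GZ = 2.13 * sin(13°) = 2.13 * 0.224951 = 0.479146 m
Step 2 — RM = 41880000 * 9.81 * 0.479146 ≈ 196850000 N·m (5 s.f.)

196850000 N·m


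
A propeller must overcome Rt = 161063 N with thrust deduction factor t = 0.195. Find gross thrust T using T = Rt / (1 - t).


Formula: T = Rt / (1 - t)
Step 1 — (1 - t) = 1 - 0.195 = 0.805
Step 2 — T = 161063 / 0.805 ≈ 200080 N (5 s.f.)

200080 N


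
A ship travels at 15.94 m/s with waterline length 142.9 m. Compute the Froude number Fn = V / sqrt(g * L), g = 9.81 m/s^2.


Formula: Fn = V / sqrt(g * L)
Step 1 — g * L = 9.81 * 142.9 = 1401.849
Step 2 — sqrt(g * L) = sqrt(1401.849) = 37.441274
Step 3 — Fn = 15.94 / 37.441274 ≈ 0.42573 (5 s.f.)

0.42573


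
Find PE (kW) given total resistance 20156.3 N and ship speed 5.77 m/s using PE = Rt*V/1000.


Formula: PE = Rt * V / 1000 (kW)
Step 1 — PE (W) = 20156.3 * 5.77 = 116301.851 W
Step 2 — PE (kW) = 116301.851 / 1000 ≈ 116.30 kW (5 s.f.)

116.30 kW


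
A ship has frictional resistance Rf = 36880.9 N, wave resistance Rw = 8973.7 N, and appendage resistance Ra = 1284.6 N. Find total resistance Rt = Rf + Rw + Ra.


Formula: Rt = Rf + Rw + Ra
Substituting: Rt = 36880.9 + 8973.7 + 1284.6
Result: Rt = 47139.2 N

47139.2 N


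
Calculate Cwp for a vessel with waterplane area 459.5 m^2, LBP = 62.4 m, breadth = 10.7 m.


Formula: Cwp = Aw / (L * B)
Step 1 — L * B = 62.4 * 10.7 = 667.68 m^2
Step 2 — Cwp = 459.5 / 667.68 ≈ 0.68820 (5 s.f.)

0.68820


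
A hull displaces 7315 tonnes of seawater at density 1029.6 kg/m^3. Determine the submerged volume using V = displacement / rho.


Formula: V = mass / rho
Step 1 — convert tonnes to kg: 7315 t * 1000 = 7315000 kg
Step 2 — V = 7315000 / 1029.6 ≈ 7104.7 m^3 (5 s.f.)

7104.7 m^3


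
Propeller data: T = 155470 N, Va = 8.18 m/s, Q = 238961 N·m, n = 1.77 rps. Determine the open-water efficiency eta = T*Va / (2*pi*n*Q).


Formula: eta = T * Va / (2 * pi * n * Q)
Step 1 — numerator = T * Va = 155470 * 8.18 = 1271744.6
Step 2 — 2 * pi * n = 2 * pi * 1.77 = 11.121238
Step 3 — denominator = 11.121238 * 238961 = 2657542.15
Step 4 — eta = 1271744.6 / 2657542.15 ≈ 0.47854 (5 s.f.)

0.47854


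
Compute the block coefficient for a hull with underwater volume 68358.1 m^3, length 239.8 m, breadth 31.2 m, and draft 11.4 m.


Formula: Cb = V / (L * B * T)
Step 1 — L * B * T = 239.8 * 31.2 * 11.4 = 85292.064 m^3
Step 2 — Cb = 68358.1 / 85292.064 ≈ 0.80146 (5 s.f.)

0.80146


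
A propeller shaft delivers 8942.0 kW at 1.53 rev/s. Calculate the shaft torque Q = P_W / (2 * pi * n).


Formula: Q = P_W / (2 * pi * n)
Step 1 — P_W = 8942.0 kW * 1000 = 8942000.0 W
Step 2 — 2 * pi * n = 2 * pi * 1.53 = 9.613274
Step 3 — Q = 8942000.0 / 9.613274 ≈ 930170 N·m (5 s.f.)

930170 N·m


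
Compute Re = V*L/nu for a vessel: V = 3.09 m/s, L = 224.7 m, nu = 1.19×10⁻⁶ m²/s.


Formula: Re = V * L / nu
Step 1 — V * L = 3.09 * 224.7 = 694.323 m^2/s
Step 2 — Re = 694.323 / 1.19e-6 = 5.83e+08

5.83e+08


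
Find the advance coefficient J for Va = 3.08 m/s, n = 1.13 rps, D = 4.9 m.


Formula: J = Va / (n * D)
Step 1 — n * D = 1.13 * 4.9 = 5.537
Step 2 — J = 3.08 / 5.537 ≈ 0.55626 (5 s.f.)

0.55626


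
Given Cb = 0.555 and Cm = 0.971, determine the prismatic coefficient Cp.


Formula: Cp = Cb / Cm
Substituting: Cp = 0.555 / 0.971
Result: Cp ≈ 0.57158 (5 s.f.)

0.57158


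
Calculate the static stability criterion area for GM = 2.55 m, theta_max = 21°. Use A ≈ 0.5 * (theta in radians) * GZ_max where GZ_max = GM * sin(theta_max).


Formula: GZ_max = GM * sin(theta); Area = 0.5 * theta_rad * GZ_max
Step 1 — GZ_max = 2.55 * sin(21°) = 2.55 * 0.358368 = 0.913838 m
Step 2 — theta_rad = 21 * pi/180 = 0.366519 rad
Step 3 — Area = 0.5 * 0.366519 * 0.913838 ≈ 0.16747 m·rad (5 s.f.)

0.16747 m·rad


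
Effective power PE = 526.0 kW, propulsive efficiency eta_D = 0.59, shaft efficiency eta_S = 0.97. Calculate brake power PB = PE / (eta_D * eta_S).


Formula: PB = PE / (eta_D * eta_S)
Step 1 — combined efficiency = eta_D * eta_S = 0.59 * 0.97 = 0.5723
Step 2 — PB = 526.0 / 0.5723 ≈ 919.10 kW (5 s.f.)

919.10 kW


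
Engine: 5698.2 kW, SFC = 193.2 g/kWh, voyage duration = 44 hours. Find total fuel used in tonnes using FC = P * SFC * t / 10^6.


Formula: FC (tonnes) = P * SFC * t / 1,000,000
Step 1 — P * SFC * t = 5698.2 * 193.2 * 44 = 48439258.56 g
Step 2 — FC (tonnes) = 48439258.56 / 1,000,000 ≈ 48.439 tonnes (5 s.f.)

48.439 tonnes


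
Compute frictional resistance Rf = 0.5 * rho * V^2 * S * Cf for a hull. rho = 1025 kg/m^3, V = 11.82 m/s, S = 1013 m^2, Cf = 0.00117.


Formula: Rf = 0.5 * rho * V^2 * S * Cf
Step 1 — V^2 = 11.82^2 = 139.7124
Step 2 — 0.5 * rho * V^2 = 0.5 * 1025 * 139.7124 = 71602.605
Step 3 — Rf = 71602.605 * 1013 * 0.00117 ≈ 84864 N (5 s.f.)

84864 N


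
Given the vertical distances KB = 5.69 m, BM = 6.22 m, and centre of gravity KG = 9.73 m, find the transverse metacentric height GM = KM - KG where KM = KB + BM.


Formula: GM = KB + BM - KG
Step 1 — KM = KB + BM = 5.69 + 6.22 = 11.91 m
Step 2 — GM = KM - KG = 11.91 - 9.73 = 2.18 m

2.18 m


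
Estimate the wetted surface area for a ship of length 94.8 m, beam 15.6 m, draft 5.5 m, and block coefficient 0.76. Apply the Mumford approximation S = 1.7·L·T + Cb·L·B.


Formula: S = 1.7*L*T + V/T with V = Cb*L*B*T, i.e. S = L * (1.7*T + Cb*B)
Step 1 — 1.7*T = 1.7 * 5.5 = 9.35 m
Step 2 — Cb*B = 0.76 * 15.6 = 11.856 m
Step 3 — 1.7*T + Cb*B = 9.35 + 11.856 = 21.206 m
Step 4 — S = 94.8 * 21.206 ≈ 2010.3 m^2 (5 s.f.)

2010.3 m^2


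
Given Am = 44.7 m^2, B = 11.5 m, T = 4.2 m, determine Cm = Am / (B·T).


Formula: Cm = Am / (B * T)
Step 1 — B * T = 11.5 * 4.2 = 48.3 m^2
Step 2 — Cm = 44.7 / 48.3 ≈ 0.92547 (5 s.f.)

0.92547


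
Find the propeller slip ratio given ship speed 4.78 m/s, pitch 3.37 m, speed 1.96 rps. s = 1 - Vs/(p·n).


Formula: s = 1 - Vs / (p * n)
Step 1 — p * n = 3.37 * 1.96 = 6.6052
Step 2 — Vs / (p*n) = 4.78 / 6.6052 = 0.723672 (6 d.p.)
Step 3 — s = 1 - 0.723672 = 0.276328

0.276328
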